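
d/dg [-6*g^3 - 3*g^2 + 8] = 6*g*(-3*g - 1)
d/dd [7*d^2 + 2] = 14*d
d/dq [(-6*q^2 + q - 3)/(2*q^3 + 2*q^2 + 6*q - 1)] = (12*q^4 - 4*q^3 - 20*q^2 + 24*q + 17)/(4*q^6 + 8*q^5 + 28*q^4 + 20*q^3 + 32*q^2 - 12*q + 1)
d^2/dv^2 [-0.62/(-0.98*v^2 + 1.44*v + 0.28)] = (1.190896*v^2 - 1.749888*v - 0.62*(1.96*v - 1.44)*(3.92*v - 2.88) - 0.340256)/(-0.98*v^2 + 1.44*v + 0.28)^3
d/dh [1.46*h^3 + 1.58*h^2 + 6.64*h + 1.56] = 4.38*h^2 + 3.16*h + 6.64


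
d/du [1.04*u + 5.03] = 1.04000000000000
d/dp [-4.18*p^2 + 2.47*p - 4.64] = 2.47 - 8.36*p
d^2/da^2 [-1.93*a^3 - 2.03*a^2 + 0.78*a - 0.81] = -11.58*a - 4.06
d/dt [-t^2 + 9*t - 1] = 9 - 2*t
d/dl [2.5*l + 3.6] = 2.50000000000000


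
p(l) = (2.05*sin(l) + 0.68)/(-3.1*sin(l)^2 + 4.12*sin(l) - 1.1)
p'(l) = (6.2*sin(l)*cos(l) - 4.12*cos(l))*(2.05*sin(l) + 0.68)/(-3.1*sin(l)^2 + 4.12*sin(l) - 1.1)^2 + 2.05*cos(l)/(-3.1*sin(l)^2 + 4.12*sin(l) - 1.1)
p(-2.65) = 0.08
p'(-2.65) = 0.36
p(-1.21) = 0.16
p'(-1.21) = -0.02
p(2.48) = 7.43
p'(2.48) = 0.78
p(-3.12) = -0.53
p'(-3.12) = 3.63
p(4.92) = 0.16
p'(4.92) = -0.01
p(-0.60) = 0.11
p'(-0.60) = -0.23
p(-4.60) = -40.55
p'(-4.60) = -135.11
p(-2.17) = 0.15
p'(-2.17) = 0.05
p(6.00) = -0.04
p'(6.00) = -0.89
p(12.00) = 0.10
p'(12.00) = -0.26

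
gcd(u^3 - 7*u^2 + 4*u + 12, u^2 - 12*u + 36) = u - 6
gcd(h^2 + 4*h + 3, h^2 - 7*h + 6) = 1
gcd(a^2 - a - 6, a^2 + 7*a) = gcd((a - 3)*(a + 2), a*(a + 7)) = 1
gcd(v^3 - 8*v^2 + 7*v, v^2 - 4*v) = v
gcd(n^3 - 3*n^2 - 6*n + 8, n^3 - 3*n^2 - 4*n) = n - 4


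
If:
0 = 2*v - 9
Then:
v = 9/2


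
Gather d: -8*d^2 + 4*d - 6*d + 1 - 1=-8*d^2 - 2*d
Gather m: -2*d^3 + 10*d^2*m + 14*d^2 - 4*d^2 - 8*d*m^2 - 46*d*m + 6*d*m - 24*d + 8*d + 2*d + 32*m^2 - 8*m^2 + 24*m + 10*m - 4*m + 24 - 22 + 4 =-2*d^3 + 10*d^2 - 14*d + m^2*(24 - 8*d) + m*(10*d^2 - 40*d + 30) + 6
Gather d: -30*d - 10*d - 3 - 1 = -40*d - 4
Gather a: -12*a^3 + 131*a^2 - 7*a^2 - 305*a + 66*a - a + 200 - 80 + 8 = -12*a^3 + 124*a^2 - 240*a + 128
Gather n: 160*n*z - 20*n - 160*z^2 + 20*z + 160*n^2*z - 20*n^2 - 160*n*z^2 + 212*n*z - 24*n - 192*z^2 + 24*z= n^2*(160*z - 20) + n*(-160*z^2 + 372*z - 44) - 352*z^2 + 44*z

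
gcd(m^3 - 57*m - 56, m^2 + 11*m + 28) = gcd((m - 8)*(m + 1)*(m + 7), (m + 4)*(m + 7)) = m + 7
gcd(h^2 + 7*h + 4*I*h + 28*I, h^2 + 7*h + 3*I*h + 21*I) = h + 7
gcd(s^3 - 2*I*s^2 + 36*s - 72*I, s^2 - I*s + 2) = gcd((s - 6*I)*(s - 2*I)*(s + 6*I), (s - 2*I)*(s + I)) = s - 2*I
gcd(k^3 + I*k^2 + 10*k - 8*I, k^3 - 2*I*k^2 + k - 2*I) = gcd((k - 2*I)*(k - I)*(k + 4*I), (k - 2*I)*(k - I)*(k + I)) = k^2 - 3*I*k - 2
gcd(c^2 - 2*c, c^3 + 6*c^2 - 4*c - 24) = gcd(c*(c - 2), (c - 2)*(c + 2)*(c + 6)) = c - 2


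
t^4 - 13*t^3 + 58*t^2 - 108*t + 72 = (t - 6)*(t - 3)*(t - 2)^2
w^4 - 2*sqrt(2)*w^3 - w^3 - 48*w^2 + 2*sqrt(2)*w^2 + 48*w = w*(w - 1)*(w - 6*sqrt(2))*(w + 4*sqrt(2))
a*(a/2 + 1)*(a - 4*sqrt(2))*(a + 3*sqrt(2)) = a^4/2 - sqrt(2)*a^3/2 + a^3 - 12*a^2 - sqrt(2)*a^2 - 24*a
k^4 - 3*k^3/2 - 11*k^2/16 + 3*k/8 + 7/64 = (k - 7/4)*(k - 1/2)*(k + 1/4)*(k + 1/2)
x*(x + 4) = x^2 + 4*x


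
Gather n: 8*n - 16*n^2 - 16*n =-16*n^2 - 8*n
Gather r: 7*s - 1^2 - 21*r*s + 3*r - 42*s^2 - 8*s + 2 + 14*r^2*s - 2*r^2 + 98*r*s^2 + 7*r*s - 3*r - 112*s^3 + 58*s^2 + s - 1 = r^2*(14*s - 2) + r*(98*s^2 - 14*s) - 112*s^3 + 16*s^2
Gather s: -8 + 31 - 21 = 2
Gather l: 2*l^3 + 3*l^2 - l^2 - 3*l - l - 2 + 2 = 2*l^3 + 2*l^2 - 4*l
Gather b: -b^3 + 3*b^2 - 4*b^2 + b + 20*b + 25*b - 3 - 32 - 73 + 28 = -b^3 - b^2 + 46*b - 80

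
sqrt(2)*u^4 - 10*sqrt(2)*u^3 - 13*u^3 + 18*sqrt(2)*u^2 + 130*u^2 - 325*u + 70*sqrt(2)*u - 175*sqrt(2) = (u - 5)^2*(u - 7*sqrt(2))*(sqrt(2)*u + 1)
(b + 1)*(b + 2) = b^2 + 3*b + 2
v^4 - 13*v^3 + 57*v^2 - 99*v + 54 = (v - 6)*(v - 3)^2*(v - 1)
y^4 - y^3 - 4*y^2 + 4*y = y*(y - 2)*(y - 1)*(y + 2)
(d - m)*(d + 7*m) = d^2 + 6*d*m - 7*m^2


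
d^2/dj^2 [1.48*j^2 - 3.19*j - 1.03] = 2.96000000000000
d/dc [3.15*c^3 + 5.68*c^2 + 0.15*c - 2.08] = 9.45*c^2 + 11.36*c + 0.15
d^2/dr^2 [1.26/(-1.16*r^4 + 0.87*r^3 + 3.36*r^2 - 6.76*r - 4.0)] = ((17.5392*r^2 - 6.5772*r - 8.4672)*(1.16*r^4 - 0.87*r^3 - 3.36*r^2 + 6.76*r + 4.0) - 1.26*(4.64*r^3 - 2.61*r^2 - 6.72*r + 6.76)*(9.28*r^3 - 5.22*r^2 - 13.44*r + 13.52))/(1.16*r^4 - 0.87*r^3 - 3.36*r^2 + 6.76*r + 4.0)^3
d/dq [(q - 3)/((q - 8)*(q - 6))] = (-q^2 + 6*q + 6)/(q^4 - 28*q^3 + 292*q^2 - 1344*q + 2304)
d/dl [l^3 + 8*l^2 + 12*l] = 3*l^2 + 16*l + 12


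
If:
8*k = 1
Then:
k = 1/8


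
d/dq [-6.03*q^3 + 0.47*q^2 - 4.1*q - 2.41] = -18.09*q^2 + 0.94*q - 4.1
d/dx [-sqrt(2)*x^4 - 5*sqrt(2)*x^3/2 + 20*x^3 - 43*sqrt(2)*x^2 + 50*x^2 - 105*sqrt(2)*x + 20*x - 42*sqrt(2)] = -4*sqrt(2)*x^3 - 15*sqrt(2)*x^2/2 + 60*x^2 - 86*sqrt(2)*x + 100*x - 105*sqrt(2) + 20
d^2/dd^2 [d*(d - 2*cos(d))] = 2*d*cos(d) + 4*sin(d) + 2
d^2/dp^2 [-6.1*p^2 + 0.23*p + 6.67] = -12.2000000000000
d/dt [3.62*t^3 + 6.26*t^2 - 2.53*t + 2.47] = 10.86*t^2 + 12.52*t - 2.53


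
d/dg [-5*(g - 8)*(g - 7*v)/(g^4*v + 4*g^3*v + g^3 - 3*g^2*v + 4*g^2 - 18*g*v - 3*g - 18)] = 5*((g - 8)*(g - 7*v)*(4*g^3*v + 12*g^2*v + 3*g^2 - 6*g*v + 8*g - 18*v - 3) + (-2*g + 7*v + 8)*(g^4*v + 4*g^3*v + g^3 - 3*g^2*v + 4*g^2 - 18*g*v - 3*g - 18))/(g^4*v + 4*g^3*v + g^3 - 3*g^2*v + 4*g^2 - 18*g*v - 3*g - 18)^2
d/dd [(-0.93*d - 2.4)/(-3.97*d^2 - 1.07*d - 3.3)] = (-3.6921*d^2 - 19.056*d + 0.501)/(15.7609*d^4 + 8.4958*d^3 + 27.3469*d^2 + 7.062*d + 10.89)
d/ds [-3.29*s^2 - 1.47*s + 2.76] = -6.58*s - 1.47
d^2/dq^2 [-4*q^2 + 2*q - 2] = -8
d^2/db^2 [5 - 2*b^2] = -4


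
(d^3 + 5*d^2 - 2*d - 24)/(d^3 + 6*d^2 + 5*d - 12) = (d - 2)/(d - 1)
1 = 1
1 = 1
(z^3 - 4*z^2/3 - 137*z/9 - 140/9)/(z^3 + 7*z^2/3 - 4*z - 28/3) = (3*z^2 - 11*z - 20)/(3*(z^2 - 4))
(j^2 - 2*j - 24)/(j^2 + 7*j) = (j^2 - 2*j - 24)/(j*(j + 7))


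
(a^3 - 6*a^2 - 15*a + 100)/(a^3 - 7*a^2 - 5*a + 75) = (a + 4)/(a + 3)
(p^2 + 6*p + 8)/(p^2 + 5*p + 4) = (p + 2)/(p + 1)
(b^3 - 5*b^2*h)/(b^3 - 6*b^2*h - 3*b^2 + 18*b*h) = b*(b - 5*h)/(b^2 - 6*b*h - 3*b + 18*h)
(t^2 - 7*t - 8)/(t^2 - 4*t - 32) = (t + 1)/(t + 4)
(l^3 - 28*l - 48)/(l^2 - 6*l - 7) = (-l^3 + 28*l + 48)/(-l^2 + 6*l + 7)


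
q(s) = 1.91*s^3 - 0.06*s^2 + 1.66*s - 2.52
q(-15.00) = -6487.17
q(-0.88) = -5.33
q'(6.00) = 207.22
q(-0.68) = -4.28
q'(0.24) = 1.96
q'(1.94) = 22.99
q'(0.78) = 5.05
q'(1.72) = 18.41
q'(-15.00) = 1292.71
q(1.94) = 14.42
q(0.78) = -0.36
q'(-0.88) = 6.20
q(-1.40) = -10.20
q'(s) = 5.73*s^2 - 0.12*s + 1.66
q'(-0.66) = 4.24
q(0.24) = -2.10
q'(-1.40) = 13.06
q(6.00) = 417.84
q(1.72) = 9.88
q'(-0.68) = 4.39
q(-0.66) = -4.19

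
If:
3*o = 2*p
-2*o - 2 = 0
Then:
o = -1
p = -3/2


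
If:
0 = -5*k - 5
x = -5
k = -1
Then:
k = -1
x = -5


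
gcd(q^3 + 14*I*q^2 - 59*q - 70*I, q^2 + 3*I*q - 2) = q + 2*I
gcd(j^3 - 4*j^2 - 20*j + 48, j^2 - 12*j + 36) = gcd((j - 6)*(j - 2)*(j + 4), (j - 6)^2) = j - 6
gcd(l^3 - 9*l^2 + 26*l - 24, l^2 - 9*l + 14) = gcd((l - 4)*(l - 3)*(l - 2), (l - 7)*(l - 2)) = l - 2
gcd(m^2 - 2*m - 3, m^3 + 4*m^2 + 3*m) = m + 1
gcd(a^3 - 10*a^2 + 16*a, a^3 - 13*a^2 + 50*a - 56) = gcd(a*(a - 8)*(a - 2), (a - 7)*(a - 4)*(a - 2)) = a - 2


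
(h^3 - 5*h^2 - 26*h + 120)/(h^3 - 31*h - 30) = (h - 4)/(h + 1)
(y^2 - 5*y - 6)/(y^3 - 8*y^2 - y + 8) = (y - 6)/(y^2 - 9*y + 8)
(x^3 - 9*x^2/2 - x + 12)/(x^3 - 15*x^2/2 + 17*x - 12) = (2*x + 3)/(2*x - 3)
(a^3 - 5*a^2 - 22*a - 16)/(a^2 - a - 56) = (a^2 + 3*a + 2)/(a + 7)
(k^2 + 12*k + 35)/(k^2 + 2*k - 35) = (k + 5)/(k - 5)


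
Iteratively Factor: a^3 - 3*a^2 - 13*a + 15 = (a - 1)*(a^2 - 2*a - 15) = (a - 5)*(a - 1)*(a + 3)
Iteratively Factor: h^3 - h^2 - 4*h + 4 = (h - 1)*(h^2 - 4) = (h - 2)*(h - 1)*(h + 2)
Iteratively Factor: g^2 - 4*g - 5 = (g - 5)*(g + 1)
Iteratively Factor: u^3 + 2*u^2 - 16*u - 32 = (u + 4)*(u^2 - 2*u - 8) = (u + 2)*(u + 4)*(u - 4)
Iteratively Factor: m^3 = (m)*(m^2) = m^2*(m)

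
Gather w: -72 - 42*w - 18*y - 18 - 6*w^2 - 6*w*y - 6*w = -6*w^2 + w*(-6*y - 48) - 18*y - 90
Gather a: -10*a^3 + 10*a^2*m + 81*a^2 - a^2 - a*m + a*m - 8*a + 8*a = -10*a^3 + a^2*(10*m + 80)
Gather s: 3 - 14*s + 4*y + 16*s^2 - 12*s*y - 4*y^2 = 16*s^2 + s*(-12*y - 14) - 4*y^2 + 4*y + 3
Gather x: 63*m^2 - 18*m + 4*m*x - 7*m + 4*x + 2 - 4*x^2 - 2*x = 63*m^2 - 25*m - 4*x^2 + x*(4*m + 2) + 2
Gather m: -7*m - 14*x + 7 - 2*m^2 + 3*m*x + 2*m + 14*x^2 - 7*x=-2*m^2 + m*(3*x - 5) + 14*x^2 - 21*x + 7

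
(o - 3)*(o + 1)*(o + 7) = o^3 + 5*o^2 - 17*o - 21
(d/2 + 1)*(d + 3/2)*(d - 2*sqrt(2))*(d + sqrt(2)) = d^4/2 - sqrt(2)*d^3/2 + 7*d^3/4 - 7*sqrt(2)*d^2/4 - d^2/2 - 7*d - 3*sqrt(2)*d/2 - 6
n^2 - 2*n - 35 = (n - 7)*(n + 5)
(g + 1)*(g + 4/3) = g^2 + 7*g/3 + 4/3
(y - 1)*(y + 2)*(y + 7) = y^3 + 8*y^2 + 5*y - 14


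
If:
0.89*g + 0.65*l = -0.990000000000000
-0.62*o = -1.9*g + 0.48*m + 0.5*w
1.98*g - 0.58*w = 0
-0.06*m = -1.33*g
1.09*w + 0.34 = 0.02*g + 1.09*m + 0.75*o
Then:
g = 0.04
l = -1.58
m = 0.96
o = -0.73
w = 0.15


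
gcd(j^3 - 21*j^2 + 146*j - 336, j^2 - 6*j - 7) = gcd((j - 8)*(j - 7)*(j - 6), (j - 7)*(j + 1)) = j - 7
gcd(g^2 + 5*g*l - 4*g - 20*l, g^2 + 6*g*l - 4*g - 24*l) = g - 4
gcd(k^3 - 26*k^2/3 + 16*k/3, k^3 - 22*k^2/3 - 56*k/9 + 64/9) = k^2 - 26*k/3 + 16/3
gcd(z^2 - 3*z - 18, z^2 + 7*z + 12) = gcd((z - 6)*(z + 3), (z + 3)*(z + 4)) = z + 3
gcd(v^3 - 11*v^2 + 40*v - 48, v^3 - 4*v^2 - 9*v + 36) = v^2 - 7*v + 12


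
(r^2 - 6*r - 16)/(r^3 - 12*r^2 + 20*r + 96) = 1/(r - 6)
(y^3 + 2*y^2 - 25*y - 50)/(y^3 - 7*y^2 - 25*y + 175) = (y + 2)/(y - 7)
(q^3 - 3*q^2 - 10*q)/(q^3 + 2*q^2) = (q - 5)/q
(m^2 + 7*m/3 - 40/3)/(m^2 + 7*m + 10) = (m - 8/3)/(m + 2)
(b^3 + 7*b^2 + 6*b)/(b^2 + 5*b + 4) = b*(b + 6)/(b + 4)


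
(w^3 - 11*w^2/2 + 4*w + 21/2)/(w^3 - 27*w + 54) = (2*w^2 - 5*w - 7)/(2*(w^2 + 3*w - 18))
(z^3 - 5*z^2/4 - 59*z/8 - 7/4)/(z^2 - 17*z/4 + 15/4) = (8*z^3 - 10*z^2 - 59*z - 14)/(2*(4*z^2 - 17*z + 15))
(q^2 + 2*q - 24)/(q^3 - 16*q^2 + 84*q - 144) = (q + 6)/(q^2 - 12*q + 36)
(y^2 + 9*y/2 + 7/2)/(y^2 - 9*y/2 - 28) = (y + 1)/(y - 8)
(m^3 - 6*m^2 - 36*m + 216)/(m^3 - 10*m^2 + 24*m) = (m^2 - 36)/(m*(m - 4))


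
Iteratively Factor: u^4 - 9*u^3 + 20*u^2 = (u - 5)*(u^3 - 4*u^2) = (u - 5)*(u - 4)*(u^2) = u*(u - 5)*(u - 4)*(u)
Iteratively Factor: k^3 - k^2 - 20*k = (k - 5)*(k^2 + 4*k) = k*(k - 5)*(k + 4)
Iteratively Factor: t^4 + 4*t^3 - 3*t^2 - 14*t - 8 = (t + 1)*(t^3 + 3*t^2 - 6*t - 8) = (t + 1)*(t + 4)*(t^2 - t - 2) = (t + 1)^2*(t + 4)*(t - 2)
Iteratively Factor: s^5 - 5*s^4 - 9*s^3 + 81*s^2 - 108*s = (s - 3)*(s^4 - 2*s^3 - 15*s^2 + 36*s) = (s - 3)^2*(s^3 + s^2 - 12*s) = (s - 3)^3*(s^2 + 4*s) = s*(s - 3)^3*(s + 4)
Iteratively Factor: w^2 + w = (w)*(w + 1)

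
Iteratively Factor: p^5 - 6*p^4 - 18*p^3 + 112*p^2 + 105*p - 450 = (p - 5)*(p^4 - p^3 - 23*p^2 - 3*p + 90) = (p - 5)^2*(p^3 + 4*p^2 - 3*p - 18) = (p - 5)^2*(p - 2)*(p^2 + 6*p + 9) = (p - 5)^2*(p - 2)*(p + 3)*(p + 3)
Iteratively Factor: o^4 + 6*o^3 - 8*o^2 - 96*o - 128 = (o + 2)*(o^3 + 4*o^2 - 16*o - 64) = (o + 2)*(o + 4)*(o^2 - 16) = (o + 2)*(o + 4)^2*(o - 4)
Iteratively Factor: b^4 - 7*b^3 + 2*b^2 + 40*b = (b)*(b^3 - 7*b^2 + 2*b + 40) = b*(b + 2)*(b^2 - 9*b + 20) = b*(b - 4)*(b + 2)*(b - 5)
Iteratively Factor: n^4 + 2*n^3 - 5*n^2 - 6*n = (n)*(n^3 + 2*n^2 - 5*n - 6) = n*(n - 2)*(n^2 + 4*n + 3) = n*(n - 2)*(n + 1)*(n + 3)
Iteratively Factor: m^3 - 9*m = (m)*(m^2 - 9) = m*(m - 3)*(m + 3)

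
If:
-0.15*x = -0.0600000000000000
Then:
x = 0.40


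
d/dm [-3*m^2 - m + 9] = -6*m - 1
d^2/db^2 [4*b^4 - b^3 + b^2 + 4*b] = 48*b^2 - 6*b + 2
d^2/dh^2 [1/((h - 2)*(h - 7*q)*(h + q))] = 2*((h - 2)^2*(h - 7*q)^2 + (h - 2)^2*(h - 7*q)*(h + q) + (h - 2)^2*(h + q)^2 + (h - 2)*(h - 7*q)^2*(h + q) + (h - 2)*(h - 7*q)*(h + q)^2 + (h - 7*q)^2*(h + q)^2)/((h - 2)^3*(h - 7*q)^3*(h + q)^3)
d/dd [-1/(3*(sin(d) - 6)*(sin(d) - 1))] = (2*sin(d) - 7)*cos(d)/(3*(sin(d) - 6)^2*(sin(d) - 1)^2)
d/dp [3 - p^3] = -3*p^2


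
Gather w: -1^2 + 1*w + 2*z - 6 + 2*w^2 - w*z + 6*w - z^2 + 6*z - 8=2*w^2 + w*(7 - z) - z^2 + 8*z - 15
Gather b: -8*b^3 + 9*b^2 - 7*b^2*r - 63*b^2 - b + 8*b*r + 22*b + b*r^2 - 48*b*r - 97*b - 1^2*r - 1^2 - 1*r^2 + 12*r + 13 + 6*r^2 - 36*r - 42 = -8*b^3 + b^2*(-7*r - 54) + b*(r^2 - 40*r - 76) + 5*r^2 - 25*r - 30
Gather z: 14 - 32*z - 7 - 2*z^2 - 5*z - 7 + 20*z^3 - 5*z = 20*z^3 - 2*z^2 - 42*z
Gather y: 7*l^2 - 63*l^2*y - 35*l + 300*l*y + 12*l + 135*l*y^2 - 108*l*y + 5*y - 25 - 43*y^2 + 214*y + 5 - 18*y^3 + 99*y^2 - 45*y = 7*l^2 - 23*l - 18*y^3 + y^2*(135*l + 56) + y*(-63*l^2 + 192*l + 174) - 20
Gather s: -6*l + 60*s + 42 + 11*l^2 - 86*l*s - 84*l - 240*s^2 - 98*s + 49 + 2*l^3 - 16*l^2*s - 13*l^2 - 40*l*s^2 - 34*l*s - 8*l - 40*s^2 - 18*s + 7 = 2*l^3 - 2*l^2 - 98*l + s^2*(-40*l - 280) + s*(-16*l^2 - 120*l - 56) + 98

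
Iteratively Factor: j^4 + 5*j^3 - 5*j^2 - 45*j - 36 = (j + 1)*(j^3 + 4*j^2 - 9*j - 36) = (j - 3)*(j + 1)*(j^2 + 7*j + 12) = (j - 3)*(j + 1)*(j + 4)*(j + 3)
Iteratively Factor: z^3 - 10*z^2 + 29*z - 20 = (z - 5)*(z^2 - 5*z + 4) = (z - 5)*(z - 4)*(z - 1)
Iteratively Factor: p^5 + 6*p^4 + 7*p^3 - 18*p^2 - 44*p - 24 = (p + 2)*(p^4 + 4*p^3 - p^2 - 16*p - 12) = (p - 2)*(p + 2)*(p^3 + 6*p^2 + 11*p + 6) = (p - 2)*(p + 2)^2*(p^2 + 4*p + 3) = (p - 2)*(p + 1)*(p + 2)^2*(p + 3)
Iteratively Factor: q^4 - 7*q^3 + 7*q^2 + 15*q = (q - 3)*(q^3 - 4*q^2 - 5*q) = (q - 3)*(q + 1)*(q^2 - 5*q) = (q - 5)*(q - 3)*(q + 1)*(q)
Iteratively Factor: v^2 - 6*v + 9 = (v - 3)*(v - 3)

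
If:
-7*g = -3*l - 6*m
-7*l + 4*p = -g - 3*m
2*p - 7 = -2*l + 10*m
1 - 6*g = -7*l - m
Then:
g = -681/433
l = -573/433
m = -508/433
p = -903/866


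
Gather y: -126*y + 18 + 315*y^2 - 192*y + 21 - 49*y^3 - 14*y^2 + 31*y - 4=-49*y^3 + 301*y^2 - 287*y + 35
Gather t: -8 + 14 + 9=15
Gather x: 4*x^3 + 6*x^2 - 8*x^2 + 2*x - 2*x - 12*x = 4*x^3 - 2*x^2 - 12*x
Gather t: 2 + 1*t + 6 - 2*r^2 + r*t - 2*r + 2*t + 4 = -2*r^2 - 2*r + t*(r + 3) + 12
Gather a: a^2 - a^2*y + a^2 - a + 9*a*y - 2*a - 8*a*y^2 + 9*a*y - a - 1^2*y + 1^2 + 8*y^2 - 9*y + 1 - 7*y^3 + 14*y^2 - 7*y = a^2*(2 - y) + a*(-8*y^2 + 18*y - 4) - 7*y^3 + 22*y^2 - 17*y + 2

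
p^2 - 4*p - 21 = (p - 7)*(p + 3)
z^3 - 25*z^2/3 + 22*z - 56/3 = (z - 4)*(z - 7/3)*(z - 2)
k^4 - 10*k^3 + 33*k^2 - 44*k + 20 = (k - 5)*(k - 2)^2*(k - 1)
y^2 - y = y*(y - 1)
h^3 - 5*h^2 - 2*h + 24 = (h - 4)*(h - 3)*(h + 2)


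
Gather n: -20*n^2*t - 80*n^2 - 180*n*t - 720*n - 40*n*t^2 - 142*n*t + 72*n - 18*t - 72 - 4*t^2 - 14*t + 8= n^2*(-20*t - 80) + n*(-40*t^2 - 322*t - 648) - 4*t^2 - 32*t - 64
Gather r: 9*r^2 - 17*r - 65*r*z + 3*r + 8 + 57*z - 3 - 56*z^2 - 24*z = 9*r^2 + r*(-65*z - 14) - 56*z^2 + 33*z + 5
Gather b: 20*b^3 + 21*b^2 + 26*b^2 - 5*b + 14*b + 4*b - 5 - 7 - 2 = 20*b^3 + 47*b^2 + 13*b - 14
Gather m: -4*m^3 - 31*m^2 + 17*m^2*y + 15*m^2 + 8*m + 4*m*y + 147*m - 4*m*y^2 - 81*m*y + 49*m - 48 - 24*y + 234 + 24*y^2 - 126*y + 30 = -4*m^3 + m^2*(17*y - 16) + m*(-4*y^2 - 77*y + 204) + 24*y^2 - 150*y + 216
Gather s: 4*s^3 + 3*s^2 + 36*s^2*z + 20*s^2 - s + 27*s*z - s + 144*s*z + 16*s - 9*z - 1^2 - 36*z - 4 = 4*s^3 + s^2*(36*z + 23) + s*(171*z + 14) - 45*z - 5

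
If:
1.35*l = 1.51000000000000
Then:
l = 1.12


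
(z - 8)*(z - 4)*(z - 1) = z^3 - 13*z^2 + 44*z - 32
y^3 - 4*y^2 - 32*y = y*(y - 8)*(y + 4)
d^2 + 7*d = d*(d + 7)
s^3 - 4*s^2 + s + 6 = (s - 3)*(s - 2)*(s + 1)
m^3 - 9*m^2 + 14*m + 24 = (m - 6)*(m - 4)*(m + 1)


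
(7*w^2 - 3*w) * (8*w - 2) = 56*w^3 - 38*w^2 + 6*w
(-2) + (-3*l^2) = -3*l^2 - 2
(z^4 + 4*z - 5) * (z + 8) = z^5 + 8*z^4 + 4*z^2 + 27*z - 40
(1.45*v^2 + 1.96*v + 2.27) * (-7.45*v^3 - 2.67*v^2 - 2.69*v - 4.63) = -10.8025*v^5 - 18.4735*v^4 - 26.0452*v^3 - 18.0468*v^2 - 15.1811*v - 10.5101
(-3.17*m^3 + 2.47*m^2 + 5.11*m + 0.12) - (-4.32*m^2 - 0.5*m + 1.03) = -3.17*m^3 + 6.79*m^2 + 5.61*m - 0.91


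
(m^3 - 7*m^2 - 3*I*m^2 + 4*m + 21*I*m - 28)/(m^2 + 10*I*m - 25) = (m^3 - m^2*(7 + 3*I) + m*(4 + 21*I) - 28)/(m^2 + 10*I*m - 25)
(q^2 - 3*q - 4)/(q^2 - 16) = (q + 1)/(q + 4)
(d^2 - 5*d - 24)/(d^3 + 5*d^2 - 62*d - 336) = (d + 3)/(d^2 + 13*d + 42)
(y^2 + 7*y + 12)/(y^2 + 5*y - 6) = (y^2 + 7*y + 12)/(y^2 + 5*y - 6)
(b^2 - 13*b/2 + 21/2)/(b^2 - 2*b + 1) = (2*b^2 - 13*b + 21)/(2*(b^2 - 2*b + 1))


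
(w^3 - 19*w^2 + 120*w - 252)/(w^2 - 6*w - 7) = (w^2 - 12*w + 36)/(w + 1)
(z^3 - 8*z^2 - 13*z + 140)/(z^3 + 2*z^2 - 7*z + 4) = (z^2 - 12*z + 35)/(z^2 - 2*z + 1)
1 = 1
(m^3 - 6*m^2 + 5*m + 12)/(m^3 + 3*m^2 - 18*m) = (m^2 - 3*m - 4)/(m*(m + 6))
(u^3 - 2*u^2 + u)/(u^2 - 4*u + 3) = u*(u - 1)/(u - 3)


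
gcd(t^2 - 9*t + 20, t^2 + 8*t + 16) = 1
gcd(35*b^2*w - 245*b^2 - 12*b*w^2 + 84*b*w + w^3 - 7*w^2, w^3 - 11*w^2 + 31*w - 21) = w - 7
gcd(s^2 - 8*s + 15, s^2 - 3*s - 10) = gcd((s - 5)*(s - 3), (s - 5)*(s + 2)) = s - 5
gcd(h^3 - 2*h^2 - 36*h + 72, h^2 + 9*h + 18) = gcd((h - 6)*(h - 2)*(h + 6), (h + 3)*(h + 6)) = h + 6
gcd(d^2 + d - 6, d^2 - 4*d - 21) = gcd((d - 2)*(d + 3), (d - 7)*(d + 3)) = d + 3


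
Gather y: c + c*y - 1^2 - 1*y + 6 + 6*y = c + y*(c + 5) + 5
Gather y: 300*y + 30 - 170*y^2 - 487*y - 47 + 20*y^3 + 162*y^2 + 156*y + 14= 20*y^3 - 8*y^2 - 31*y - 3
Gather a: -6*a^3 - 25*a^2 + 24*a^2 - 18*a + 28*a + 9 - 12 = -6*a^3 - a^2 + 10*a - 3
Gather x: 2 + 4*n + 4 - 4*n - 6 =0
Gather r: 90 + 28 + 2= 120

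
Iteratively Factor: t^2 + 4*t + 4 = (t + 2)*(t + 2)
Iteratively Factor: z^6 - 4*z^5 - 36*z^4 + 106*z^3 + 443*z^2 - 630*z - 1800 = (z - 3)*(z^5 - z^4 - 39*z^3 - 11*z^2 + 410*z + 600) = (z - 3)*(z + 3)*(z^4 - 4*z^3 - 27*z^2 + 70*z + 200) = (z - 3)*(z + 2)*(z + 3)*(z^3 - 6*z^2 - 15*z + 100) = (z - 3)*(z + 2)*(z + 3)*(z + 4)*(z^2 - 10*z + 25) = (z - 5)*(z - 3)*(z + 2)*(z + 3)*(z + 4)*(z - 5)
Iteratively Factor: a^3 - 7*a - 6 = (a + 1)*(a^2 - a - 6) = (a + 1)*(a + 2)*(a - 3)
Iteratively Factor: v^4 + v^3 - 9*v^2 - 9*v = (v + 1)*(v^3 - 9*v) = (v + 1)*(v + 3)*(v^2 - 3*v) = (v - 3)*(v + 1)*(v + 3)*(v)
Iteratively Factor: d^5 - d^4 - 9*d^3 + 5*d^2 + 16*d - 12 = (d - 1)*(d^4 - 9*d^2 - 4*d + 12) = (d - 3)*(d - 1)*(d^3 + 3*d^2 - 4) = (d - 3)*(d - 1)*(d + 2)*(d^2 + d - 2) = (d - 3)*(d - 1)*(d + 2)^2*(d - 1)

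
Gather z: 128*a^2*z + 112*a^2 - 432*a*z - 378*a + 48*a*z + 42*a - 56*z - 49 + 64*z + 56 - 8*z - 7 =112*a^2 - 336*a + z*(128*a^2 - 384*a)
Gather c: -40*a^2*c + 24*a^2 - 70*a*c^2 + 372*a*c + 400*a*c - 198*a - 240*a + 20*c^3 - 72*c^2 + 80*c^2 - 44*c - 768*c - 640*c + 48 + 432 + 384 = 24*a^2 - 438*a + 20*c^3 + c^2*(8 - 70*a) + c*(-40*a^2 + 772*a - 1452) + 864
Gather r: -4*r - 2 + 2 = -4*r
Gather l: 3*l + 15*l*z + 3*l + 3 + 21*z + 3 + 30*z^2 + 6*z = l*(15*z + 6) + 30*z^2 + 27*z + 6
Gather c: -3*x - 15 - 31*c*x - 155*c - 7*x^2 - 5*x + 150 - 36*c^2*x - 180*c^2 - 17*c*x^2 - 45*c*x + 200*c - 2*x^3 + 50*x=c^2*(-36*x - 180) + c*(-17*x^2 - 76*x + 45) - 2*x^3 - 7*x^2 + 42*x + 135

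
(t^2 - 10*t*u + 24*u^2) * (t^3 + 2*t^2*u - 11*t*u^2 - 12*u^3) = t^5 - 8*t^4*u - 7*t^3*u^2 + 146*t^2*u^3 - 144*t*u^4 - 288*u^5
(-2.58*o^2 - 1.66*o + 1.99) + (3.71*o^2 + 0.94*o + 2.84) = 1.13*o^2 - 0.72*o + 4.83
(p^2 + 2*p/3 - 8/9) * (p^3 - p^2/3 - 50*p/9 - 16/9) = p^5 + p^4/3 - 20*p^3/3 - 140*p^2/27 + 304*p/81 + 128/81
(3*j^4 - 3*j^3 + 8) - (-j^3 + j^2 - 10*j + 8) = 3*j^4 - 2*j^3 - j^2 + 10*j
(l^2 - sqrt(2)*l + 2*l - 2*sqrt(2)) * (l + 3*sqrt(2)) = l^3 + 2*l^2 + 2*sqrt(2)*l^2 - 6*l + 4*sqrt(2)*l - 12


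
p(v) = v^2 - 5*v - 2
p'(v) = 2*v - 5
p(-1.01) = 4.07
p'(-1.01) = -7.02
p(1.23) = -6.64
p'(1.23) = -2.54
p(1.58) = -7.40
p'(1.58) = -1.84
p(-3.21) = 24.35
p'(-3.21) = -11.42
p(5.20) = -0.96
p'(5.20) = 5.40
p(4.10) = -5.69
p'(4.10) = 3.20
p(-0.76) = 2.38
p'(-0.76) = -6.52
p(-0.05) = -1.75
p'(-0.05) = -5.10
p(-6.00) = 64.00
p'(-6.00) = -17.00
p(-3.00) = 22.00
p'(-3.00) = -11.00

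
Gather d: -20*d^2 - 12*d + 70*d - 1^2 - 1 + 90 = -20*d^2 + 58*d + 88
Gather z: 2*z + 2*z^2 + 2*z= 2*z^2 + 4*z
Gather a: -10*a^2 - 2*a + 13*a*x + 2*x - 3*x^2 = -10*a^2 + a*(13*x - 2) - 3*x^2 + 2*x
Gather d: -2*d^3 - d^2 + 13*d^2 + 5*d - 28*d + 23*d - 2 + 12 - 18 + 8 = -2*d^3 + 12*d^2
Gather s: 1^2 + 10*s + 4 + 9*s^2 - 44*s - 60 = 9*s^2 - 34*s - 55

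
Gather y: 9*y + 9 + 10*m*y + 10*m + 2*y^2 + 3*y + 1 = 10*m + 2*y^2 + y*(10*m + 12) + 10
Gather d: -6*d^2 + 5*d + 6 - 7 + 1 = -6*d^2 + 5*d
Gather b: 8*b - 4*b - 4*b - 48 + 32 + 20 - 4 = 0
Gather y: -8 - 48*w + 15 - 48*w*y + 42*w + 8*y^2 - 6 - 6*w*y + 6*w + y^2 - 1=-54*w*y + 9*y^2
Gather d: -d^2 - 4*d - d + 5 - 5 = -d^2 - 5*d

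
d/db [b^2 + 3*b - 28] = 2*b + 3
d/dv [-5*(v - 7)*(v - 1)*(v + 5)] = -15*v^2 + 30*v + 165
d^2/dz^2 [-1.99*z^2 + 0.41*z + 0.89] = -3.98000000000000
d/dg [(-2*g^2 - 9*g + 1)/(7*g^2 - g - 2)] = (65*g^2 - 6*g + 19)/(49*g^4 - 14*g^3 - 27*g^2 + 4*g + 4)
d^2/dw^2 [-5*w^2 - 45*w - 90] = -10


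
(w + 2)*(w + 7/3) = w^2 + 13*w/3 + 14/3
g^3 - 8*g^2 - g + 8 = (g - 8)*(g - 1)*(g + 1)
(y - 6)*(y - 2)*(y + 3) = y^3 - 5*y^2 - 12*y + 36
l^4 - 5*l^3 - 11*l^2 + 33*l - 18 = (l - 6)*(l - 1)^2*(l + 3)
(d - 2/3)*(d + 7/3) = d^2 + 5*d/3 - 14/9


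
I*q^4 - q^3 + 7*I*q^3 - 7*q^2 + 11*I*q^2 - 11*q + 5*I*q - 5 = (q + 1)*(q + 5)*(q + I)*(I*q + I)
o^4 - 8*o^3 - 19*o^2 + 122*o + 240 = (o - 8)*(o - 5)*(o + 2)*(o + 3)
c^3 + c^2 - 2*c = c*(c - 1)*(c + 2)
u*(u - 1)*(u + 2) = u^3 + u^2 - 2*u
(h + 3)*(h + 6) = h^2 + 9*h + 18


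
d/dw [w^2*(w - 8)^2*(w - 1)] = w*(5*w^3 - 68*w^2 + 240*w - 128)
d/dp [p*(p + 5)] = 2*p + 5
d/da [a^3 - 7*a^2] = a*(3*a - 14)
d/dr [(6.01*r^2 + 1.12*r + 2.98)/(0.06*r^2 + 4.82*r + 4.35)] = (28.901*r^2 + 51.9294*r - 9.4916)/(0.0036*r^4 + 0.5784*r^3 + 23.7544*r^2 + 41.934*r + 18.9225)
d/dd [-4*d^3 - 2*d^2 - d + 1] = -12*d^2 - 4*d - 1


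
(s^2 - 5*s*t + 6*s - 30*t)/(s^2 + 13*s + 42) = (s - 5*t)/(s + 7)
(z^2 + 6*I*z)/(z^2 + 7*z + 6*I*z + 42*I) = z/(z + 7)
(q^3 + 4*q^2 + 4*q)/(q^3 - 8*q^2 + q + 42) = q*(q + 2)/(q^2 - 10*q + 21)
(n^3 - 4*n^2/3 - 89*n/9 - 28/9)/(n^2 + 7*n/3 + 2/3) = (3*n^2 - 5*n - 28)/(3*(n + 2))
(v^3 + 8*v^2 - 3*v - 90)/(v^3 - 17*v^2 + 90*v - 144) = (v^2 + 11*v + 30)/(v^2 - 14*v + 48)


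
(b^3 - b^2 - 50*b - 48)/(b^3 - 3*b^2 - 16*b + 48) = (b^3 - b^2 - 50*b - 48)/(b^3 - 3*b^2 - 16*b + 48)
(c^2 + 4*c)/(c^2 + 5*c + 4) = c/(c + 1)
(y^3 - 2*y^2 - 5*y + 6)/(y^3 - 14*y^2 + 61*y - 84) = (y^2 + y - 2)/(y^2 - 11*y + 28)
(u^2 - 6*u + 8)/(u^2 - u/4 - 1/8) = 8*(-u^2 + 6*u - 8)/(-8*u^2 + 2*u + 1)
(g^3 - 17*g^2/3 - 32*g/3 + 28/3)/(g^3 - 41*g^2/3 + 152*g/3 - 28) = (g + 2)/(g - 6)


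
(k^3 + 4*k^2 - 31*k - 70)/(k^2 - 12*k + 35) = (k^2 + 9*k + 14)/(k - 7)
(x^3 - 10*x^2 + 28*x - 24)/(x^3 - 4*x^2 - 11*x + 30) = (x^2 - 8*x + 12)/(x^2 - 2*x - 15)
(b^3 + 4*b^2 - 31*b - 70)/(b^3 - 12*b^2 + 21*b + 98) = (b^2 + 2*b - 35)/(b^2 - 14*b + 49)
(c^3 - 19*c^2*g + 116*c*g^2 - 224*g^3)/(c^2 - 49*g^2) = (c^2 - 12*c*g + 32*g^2)/(c + 7*g)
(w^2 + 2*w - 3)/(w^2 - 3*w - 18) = (w - 1)/(w - 6)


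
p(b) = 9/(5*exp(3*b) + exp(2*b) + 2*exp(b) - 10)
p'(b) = 9*(-15*exp(3*b) - 2*exp(2*b) - 2*exp(b))/(5*exp(3*b) + exp(2*b) + 2*exp(b) - 10)^2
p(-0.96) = -1.02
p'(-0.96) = -0.22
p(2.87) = 0.00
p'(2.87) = -0.00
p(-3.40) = -0.91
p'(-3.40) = -0.01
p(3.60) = 0.00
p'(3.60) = -0.00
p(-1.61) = -0.95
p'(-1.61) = -0.06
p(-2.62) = -0.91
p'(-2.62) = -0.02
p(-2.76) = -0.91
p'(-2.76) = -0.01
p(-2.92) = -0.91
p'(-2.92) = -0.01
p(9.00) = 0.00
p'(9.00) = 0.00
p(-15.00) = -0.90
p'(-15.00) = 0.00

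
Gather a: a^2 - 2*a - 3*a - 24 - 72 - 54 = a^2 - 5*a - 150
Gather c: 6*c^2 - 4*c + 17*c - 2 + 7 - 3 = 6*c^2 + 13*c + 2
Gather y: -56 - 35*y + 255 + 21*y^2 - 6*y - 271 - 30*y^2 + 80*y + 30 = -9*y^2 + 39*y - 42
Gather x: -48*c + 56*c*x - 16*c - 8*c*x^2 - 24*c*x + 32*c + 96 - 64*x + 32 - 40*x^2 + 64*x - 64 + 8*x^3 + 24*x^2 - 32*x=-32*c + 8*x^3 + x^2*(-8*c - 16) + x*(32*c - 32) + 64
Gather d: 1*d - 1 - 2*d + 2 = 1 - d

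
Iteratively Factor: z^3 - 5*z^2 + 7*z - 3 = (z - 1)*(z^2 - 4*z + 3) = (z - 1)^2*(z - 3)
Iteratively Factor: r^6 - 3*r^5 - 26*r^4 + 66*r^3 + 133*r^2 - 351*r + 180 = (r + 3)*(r^5 - 6*r^4 - 8*r^3 + 90*r^2 - 137*r + 60) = (r - 1)*(r + 3)*(r^4 - 5*r^3 - 13*r^2 + 77*r - 60) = (r - 5)*(r - 1)*(r + 3)*(r^3 - 13*r + 12) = (r - 5)*(r - 1)^2*(r + 3)*(r^2 + r - 12) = (r - 5)*(r - 1)^2*(r + 3)*(r + 4)*(r - 3)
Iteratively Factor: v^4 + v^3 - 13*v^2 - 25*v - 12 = (v + 3)*(v^3 - 2*v^2 - 7*v - 4) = (v + 1)*(v + 3)*(v^2 - 3*v - 4) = (v + 1)^2*(v + 3)*(v - 4)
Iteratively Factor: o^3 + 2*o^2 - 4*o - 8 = (o - 2)*(o^2 + 4*o + 4) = (o - 2)*(o + 2)*(o + 2)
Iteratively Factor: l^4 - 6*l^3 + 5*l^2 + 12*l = (l + 1)*(l^3 - 7*l^2 + 12*l) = (l - 3)*(l + 1)*(l^2 - 4*l) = l*(l - 3)*(l + 1)*(l - 4)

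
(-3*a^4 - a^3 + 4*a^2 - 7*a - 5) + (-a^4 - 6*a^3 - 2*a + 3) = -4*a^4 - 7*a^3 + 4*a^2 - 9*a - 2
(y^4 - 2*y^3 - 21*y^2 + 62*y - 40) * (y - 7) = y^5 - 9*y^4 - 7*y^3 + 209*y^2 - 474*y + 280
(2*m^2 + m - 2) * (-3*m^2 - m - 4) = -6*m^4 - 5*m^3 - 3*m^2 - 2*m + 8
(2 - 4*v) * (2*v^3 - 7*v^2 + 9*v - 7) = -8*v^4 + 32*v^3 - 50*v^2 + 46*v - 14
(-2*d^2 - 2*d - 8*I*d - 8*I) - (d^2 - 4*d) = -3*d^2 + 2*d - 8*I*d - 8*I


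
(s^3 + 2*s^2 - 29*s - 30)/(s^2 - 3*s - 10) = (s^2 + 7*s + 6)/(s + 2)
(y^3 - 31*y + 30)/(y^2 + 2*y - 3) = (y^2 + y - 30)/(y + 3)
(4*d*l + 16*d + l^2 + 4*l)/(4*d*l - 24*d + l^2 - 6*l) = (l + 4)/(l - 6)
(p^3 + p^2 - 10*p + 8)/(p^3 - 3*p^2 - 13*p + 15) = (p^2 + 2*p - 8)/(p^2 - 2*p - 15)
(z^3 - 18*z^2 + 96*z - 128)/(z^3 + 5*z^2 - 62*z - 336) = (z^2 - 10*z + 16)/(z^2 + 13*z + 42)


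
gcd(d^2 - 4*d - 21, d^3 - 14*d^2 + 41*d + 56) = d - 7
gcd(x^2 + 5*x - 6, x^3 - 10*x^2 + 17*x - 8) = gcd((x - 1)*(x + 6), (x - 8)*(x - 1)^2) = x - 1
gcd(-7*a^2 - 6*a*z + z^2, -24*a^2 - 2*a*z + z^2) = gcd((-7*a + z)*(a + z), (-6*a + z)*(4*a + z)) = 1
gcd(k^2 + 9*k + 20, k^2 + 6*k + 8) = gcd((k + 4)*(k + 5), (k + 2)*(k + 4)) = k + 4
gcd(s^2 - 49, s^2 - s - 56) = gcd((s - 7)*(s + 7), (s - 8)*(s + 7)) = s + 7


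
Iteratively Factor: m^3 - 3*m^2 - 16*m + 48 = (m + 4)*(m^2 - 7*m + 12) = (m - 3)*(m + 4)*(m - 4)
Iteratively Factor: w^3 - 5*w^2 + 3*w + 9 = (w - 3)*(w^2 - 2*w - 3) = (w - 3)^2*(w + 1)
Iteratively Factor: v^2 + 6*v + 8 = (v + 4)*(v + 2)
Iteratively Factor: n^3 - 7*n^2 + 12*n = (n - 4)*(n^2 - 3*n) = n*(n - 4)*(n - 3)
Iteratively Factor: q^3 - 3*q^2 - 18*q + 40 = (q + 4)*(q^2 - 7*q + 10) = (q - 5)*(q + 4)*(q - 2)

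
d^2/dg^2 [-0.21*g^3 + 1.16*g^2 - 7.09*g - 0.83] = 2.32 - 1.26*g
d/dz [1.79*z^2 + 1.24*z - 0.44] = 3.58*z + 1.24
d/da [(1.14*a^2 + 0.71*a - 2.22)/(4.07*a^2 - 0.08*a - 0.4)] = (-2.9809*a^2 + 17.1588*a - 0.4616)/(16.5649*a^4 - 0.6512*a^3 - 3.2496*a^2 + 0.064*a + 0.16)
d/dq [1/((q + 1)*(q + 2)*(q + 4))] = (-(q + 1)*(q + 2) - (q + 1)*(q + 4) - (q + 2)*(q + 4))/((q + 1)^2*(q + 2)^2*(q + 4)^2)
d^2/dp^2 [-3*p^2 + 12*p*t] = -6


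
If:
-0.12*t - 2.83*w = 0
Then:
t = -23.5833333333333*w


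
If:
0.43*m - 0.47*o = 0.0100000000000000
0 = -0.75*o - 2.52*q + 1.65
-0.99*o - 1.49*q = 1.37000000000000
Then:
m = -4.67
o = -4.29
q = 1.93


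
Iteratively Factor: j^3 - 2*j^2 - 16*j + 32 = (j - 2)*(j^2 - 16) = (j - 4)*(j - 2)*(j + 4)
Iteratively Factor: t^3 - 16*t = (t + 4)*(t^2 - 4*t) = t*(t + 4)*(t - 4)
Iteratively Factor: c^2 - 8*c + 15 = (c - 5)*(c - 3)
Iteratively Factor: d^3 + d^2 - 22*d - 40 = (d + 2)*(d^2 - d - 20) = (d - 5)*(d + 2)*(d + 4)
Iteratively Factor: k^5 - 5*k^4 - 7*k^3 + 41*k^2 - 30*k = (k)*(k^4 - 5*k^3 - 7*k^2 + 41*k - 30) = k*(k + 3)*(k^3 - 8*k^2 + 17*k - 10) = k*(k - 5)*(k + 3)*(k^2 - 3*k + 2) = k*(k - 5)*(k - 1)*(k + 3)*(k - 2)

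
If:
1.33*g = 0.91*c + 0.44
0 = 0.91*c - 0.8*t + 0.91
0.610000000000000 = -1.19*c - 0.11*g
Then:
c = -0.51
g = -0.02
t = 0.56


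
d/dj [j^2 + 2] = 2*j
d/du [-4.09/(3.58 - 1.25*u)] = -5.1125/(1.25*u - 3.58)^2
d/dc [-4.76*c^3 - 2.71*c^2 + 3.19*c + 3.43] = -14.28*c^2 - 5.42*c + 3.19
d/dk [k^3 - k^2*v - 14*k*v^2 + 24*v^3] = 3*k^2 - 2*k*v - 14*v^2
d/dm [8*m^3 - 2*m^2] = 4*m*(6*m - 1)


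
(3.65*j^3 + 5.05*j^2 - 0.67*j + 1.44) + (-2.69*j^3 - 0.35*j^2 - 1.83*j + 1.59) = 0.96*j^3 + 4.7*j^2 - 2.5*j + 3.03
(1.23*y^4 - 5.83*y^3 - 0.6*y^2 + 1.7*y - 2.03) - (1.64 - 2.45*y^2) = 1.23*y^4 - 5.83*y^3 + 1.85*y^2 + 1.7*y - 3.67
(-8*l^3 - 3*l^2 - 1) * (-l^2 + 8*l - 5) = 8*l^5 - 61*l^4 + 16*l^3 + 16*l^2 - 8*l + 5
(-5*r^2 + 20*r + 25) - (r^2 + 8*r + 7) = -6*r^2 + 12*r + 18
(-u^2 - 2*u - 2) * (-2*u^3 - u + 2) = 2*u^5 + 4*u^4 + 5*u^3 - 2*u - 4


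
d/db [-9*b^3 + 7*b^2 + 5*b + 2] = -27*b^2 + 14*b + 5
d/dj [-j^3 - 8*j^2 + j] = -3*j^2 - 16*j + 1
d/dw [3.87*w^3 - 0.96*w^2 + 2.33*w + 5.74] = 11.61*w^2 - 1.92*w + 2.33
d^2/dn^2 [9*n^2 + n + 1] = 18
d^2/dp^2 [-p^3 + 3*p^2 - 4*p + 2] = 6 - 6*p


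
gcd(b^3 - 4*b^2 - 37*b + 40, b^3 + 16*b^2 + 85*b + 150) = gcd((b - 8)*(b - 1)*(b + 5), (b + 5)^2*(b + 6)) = b + 5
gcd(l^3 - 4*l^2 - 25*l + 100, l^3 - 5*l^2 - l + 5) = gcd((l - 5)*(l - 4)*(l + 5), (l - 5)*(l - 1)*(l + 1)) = l - 5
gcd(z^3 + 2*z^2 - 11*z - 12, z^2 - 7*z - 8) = z + 1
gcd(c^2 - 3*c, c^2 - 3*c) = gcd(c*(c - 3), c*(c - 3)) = c^2 - 3*c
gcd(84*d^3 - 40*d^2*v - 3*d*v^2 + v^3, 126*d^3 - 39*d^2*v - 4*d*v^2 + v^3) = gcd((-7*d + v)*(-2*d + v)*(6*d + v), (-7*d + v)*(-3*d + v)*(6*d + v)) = -42*d^2 - d*v + v^2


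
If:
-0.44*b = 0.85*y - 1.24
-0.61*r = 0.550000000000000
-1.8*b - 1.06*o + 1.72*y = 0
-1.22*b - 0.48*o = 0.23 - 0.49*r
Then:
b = -1046.94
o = 2659.57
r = -0.90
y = 543.40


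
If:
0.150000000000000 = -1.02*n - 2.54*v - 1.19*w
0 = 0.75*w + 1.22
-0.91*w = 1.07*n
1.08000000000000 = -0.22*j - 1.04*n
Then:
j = -11.45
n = 1.38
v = 0.15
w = -1.63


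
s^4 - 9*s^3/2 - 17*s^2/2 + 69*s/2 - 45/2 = (s - 5)*(s - 3/2)*(s - 1)*(s + 3)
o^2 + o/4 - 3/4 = (o - 3/4)*(o + 1)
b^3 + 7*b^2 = b^2*(b + 7)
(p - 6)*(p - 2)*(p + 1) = p^3 - 7*p^2 + 4*p + 12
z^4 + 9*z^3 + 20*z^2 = z^2*(z + 4)*(z + 5)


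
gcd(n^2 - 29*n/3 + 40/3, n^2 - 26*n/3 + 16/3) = n - 8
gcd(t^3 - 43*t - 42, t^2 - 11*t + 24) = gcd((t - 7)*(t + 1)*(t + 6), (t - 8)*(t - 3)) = 1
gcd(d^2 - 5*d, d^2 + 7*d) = d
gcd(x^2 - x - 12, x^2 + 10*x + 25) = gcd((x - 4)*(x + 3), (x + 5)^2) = 1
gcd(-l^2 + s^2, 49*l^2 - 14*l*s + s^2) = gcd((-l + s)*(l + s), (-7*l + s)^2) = 1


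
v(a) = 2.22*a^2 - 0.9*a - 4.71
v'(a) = 4.44*a - 0.9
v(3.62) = 21.12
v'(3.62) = 15.17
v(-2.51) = 11.54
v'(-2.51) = -12.04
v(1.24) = -2.41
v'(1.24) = 4.61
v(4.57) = 37.54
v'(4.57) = 19.39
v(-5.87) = 77.07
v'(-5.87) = -26.96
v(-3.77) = 30.24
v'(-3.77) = -17.64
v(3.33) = 16.91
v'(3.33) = 13.89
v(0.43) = -4.69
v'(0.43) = 1.01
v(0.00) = -4.71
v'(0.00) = -0.90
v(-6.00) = 80.61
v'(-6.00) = -27.54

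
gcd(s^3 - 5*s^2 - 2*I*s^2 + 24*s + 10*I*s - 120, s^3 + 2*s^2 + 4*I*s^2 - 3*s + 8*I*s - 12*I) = s + 4*I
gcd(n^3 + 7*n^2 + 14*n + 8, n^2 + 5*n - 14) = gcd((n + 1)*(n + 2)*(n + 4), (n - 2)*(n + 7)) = 1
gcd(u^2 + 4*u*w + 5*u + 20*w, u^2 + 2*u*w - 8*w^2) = u + 4*w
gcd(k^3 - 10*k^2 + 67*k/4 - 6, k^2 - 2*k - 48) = k - 8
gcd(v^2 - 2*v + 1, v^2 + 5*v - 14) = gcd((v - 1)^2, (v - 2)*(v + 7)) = 1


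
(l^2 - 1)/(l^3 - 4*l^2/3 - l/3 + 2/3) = 3*(l + 1)/(3*l^2 - l - 2)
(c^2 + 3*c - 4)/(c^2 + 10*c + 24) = (c - 1)/(c + 6)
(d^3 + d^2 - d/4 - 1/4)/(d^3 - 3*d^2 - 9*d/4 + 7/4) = (2*d + 1)/(2*d - 7)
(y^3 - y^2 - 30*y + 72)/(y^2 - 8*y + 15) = (y^2 + 2*y - 24)/(y - 5)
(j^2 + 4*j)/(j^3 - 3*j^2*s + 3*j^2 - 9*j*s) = (j + 4)/(j^2 - 3*j*s + 3*j - 9*s)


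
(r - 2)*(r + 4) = r^2 + 2*r - 8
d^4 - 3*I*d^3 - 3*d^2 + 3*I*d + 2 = (d - 1)*(d + 1)*(d - 2*I)*(d - I)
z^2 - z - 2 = (z - 2)*(z + 1)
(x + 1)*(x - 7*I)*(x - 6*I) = x^3 + x^2 - 13*I*x^2 - 42*x - 13*I*x - 42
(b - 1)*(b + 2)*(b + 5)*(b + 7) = b^4 + 13*b^3 + 45*b^2 + 11*b - 70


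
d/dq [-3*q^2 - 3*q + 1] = -6*q - 3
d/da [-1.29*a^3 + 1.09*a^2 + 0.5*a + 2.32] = -3.87*a^2 + 2.18*a + 0.5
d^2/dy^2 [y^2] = 2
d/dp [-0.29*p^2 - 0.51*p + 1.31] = -0.58*p - 0.51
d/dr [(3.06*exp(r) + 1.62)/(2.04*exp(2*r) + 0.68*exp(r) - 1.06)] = (-(3.06*exp(r) + 1.62)*(4.08*exp(r) + 0.68) + 6.2424*exp(2*r) + 2.0808*exp(r) - 3.2436)*exp(r)/(2.04*exp(2*r) + 0.68*exp(r) - 1.06)^2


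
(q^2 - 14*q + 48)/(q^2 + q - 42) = (q - 8)/(q + 7)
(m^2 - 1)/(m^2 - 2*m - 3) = (m - 1)/(m - 3)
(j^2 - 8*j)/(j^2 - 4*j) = (j - 8)/(j - 4)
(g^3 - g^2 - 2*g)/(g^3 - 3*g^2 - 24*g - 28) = g*(-g^2 + g + 2)/(-g^3 + 3*g^2 + 24*g + 28)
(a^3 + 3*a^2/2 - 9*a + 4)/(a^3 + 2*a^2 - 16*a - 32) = (a^2 - 5*a/2 + 1)/(a^2 - 2*a - 8)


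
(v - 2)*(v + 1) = v^2 - v - 2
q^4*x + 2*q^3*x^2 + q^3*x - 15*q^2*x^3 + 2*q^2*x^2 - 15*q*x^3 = q*(q - 3*x)*(q + 5*x)*(q*x + x)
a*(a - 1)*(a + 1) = a^3 - a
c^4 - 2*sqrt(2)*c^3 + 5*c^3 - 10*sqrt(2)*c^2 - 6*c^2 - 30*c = c*(c + 5)*(c - 3*sqrt(2))*(c + sqrt(2))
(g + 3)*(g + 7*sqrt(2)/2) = g^2 + 3*g + 7*sqrt(2)*g/2 + 21*sqrt(2)/2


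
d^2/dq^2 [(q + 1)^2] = 2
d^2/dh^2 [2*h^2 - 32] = 4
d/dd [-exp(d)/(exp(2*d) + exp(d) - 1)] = (exp(2*d) + 1)*exp(d)/(exp(4*d) + 2*exp(3*d) - exp(2*d) - 2*exp(d) + 1)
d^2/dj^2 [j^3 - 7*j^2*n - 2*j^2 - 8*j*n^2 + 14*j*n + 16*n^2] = 6*j - 14*n - 4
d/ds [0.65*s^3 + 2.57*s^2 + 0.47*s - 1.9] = 1.95*s^2 + 5.14*s + 0.47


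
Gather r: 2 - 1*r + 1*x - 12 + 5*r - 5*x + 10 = 4*r - 4*x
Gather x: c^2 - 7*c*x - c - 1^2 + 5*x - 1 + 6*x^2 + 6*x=c^2 - c + 6*x^2 + x*(11 - 7*c) - 2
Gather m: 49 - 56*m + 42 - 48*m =91 - 104*m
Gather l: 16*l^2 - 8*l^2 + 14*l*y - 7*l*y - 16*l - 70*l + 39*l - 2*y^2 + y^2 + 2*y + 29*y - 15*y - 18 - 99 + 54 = 8*l^2 + l*(7*y - 47) - y^2 + 16*y - 63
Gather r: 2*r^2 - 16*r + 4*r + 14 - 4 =2*r^2 - 12*r + 10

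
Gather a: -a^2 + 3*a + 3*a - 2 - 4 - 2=-a^2 + 6*a - 8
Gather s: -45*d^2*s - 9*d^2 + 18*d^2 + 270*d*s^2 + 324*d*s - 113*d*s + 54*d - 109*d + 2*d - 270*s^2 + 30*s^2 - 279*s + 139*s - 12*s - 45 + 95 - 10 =9*d^2 - 53*d + s^2*(270*d - 240) + s*(-45*d^2 + 211*d - 152) + 40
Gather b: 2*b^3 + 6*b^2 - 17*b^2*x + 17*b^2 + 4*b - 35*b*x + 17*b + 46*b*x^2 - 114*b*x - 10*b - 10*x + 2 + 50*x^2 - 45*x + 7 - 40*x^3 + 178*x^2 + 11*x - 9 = 2*b^3 + b^2*(23 - 17*x) + b*(46*x^2 - 149*x + 11) - 40*x^3 + 228*x^2 - 44*x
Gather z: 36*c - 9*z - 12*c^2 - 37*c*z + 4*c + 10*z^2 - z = -12*c^2 + 40*c + 10*z^2 + z*(-37*c - 10)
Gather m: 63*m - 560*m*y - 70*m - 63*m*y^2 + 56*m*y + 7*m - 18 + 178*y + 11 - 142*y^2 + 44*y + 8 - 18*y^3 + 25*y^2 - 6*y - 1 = m*(-63*y^2 - 504*y) - 18*y^3 - 117*y^2 + 216*y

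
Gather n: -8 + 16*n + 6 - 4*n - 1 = 12*n - 3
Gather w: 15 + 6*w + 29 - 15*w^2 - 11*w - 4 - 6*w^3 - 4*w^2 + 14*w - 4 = -6*w^3 - 19*w^2 + 9*w + 36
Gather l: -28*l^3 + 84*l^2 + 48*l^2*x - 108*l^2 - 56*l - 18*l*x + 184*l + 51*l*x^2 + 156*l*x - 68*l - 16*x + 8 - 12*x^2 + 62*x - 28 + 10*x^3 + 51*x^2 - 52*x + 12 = -28*l^3 + l^2*(48*x - 24) + l*(51*x^2 + 138*x + 60) + 10*x^3 + 39*x^2 - 6*x - 8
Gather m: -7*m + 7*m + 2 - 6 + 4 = 0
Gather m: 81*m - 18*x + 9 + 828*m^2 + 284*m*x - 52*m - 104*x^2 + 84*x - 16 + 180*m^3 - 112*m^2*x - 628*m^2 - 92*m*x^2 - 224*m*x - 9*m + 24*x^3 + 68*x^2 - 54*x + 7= 180*m^3 + m^2*(200 - 112*x) + m*(-92*x^2 + 60*x + 20) + 24*x^3 - 36*x^2 + 12*x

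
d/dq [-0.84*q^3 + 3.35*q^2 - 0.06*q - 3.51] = -2.52*q^2 + 6.7*q - 0.06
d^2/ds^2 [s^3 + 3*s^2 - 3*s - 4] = 6*s + 6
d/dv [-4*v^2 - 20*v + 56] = -8*v - 20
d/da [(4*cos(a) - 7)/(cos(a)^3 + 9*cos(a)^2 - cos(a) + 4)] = (8*cos(a)^3 + 15*cos(a)^2 - 126*cos(a) - 9)*sin(a)/(sin(a)^2*cos(a) + 9*sin(a)^2 - 13)^2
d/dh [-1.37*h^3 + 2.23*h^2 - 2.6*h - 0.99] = -4.11*h^2 + 4.46*h - 2.6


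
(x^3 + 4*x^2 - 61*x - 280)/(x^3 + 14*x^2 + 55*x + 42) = (x^2 - 3*x - 40)/(x^2 + 7*x + 6)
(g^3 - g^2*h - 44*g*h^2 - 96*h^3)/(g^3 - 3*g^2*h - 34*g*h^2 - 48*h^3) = (g + 4*h)/(g + 2*h)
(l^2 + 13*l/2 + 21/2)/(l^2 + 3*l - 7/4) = 2*(l + 3)/(2*l - 1)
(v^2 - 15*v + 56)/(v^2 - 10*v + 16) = (v - 7)/(v - 2)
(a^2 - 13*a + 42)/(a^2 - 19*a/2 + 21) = 2*(a - 7)/(2*a - 7)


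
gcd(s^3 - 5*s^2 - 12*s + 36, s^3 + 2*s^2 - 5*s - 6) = s^2 + s - 6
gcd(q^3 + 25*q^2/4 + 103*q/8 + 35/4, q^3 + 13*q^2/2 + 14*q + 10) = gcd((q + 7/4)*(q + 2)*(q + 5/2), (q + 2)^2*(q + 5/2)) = q^2 + 9*q/2 + 5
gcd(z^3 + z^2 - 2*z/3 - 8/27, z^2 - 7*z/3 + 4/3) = 1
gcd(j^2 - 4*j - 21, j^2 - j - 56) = 1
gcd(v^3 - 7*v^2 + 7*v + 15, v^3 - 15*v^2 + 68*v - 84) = 1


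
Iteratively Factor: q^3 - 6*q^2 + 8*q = (q - 4)*(q^2 - 2*q) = (q - 4)*(q - 2)*(q)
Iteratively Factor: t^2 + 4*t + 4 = (t + 2)*(t + 2)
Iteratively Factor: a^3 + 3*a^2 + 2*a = (a + 1)*(a^2 + 2*a) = (a + 1)*(a + 2)*(a)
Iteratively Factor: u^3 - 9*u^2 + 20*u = (u - 4)*(u^2 - 5*u) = (u - 5)*(u - 4)*(u)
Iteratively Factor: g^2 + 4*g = (g + 4)*(g)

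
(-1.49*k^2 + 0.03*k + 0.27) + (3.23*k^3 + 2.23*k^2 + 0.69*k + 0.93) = 3.23*k^3 + 0.74*k^2 + 0.72*k + 1.2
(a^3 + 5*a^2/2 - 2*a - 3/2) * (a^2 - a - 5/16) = a^5 + 3*a^4/2 - 77*a^3/16 - 9*a^2/32 + 17*a/8 + 15/32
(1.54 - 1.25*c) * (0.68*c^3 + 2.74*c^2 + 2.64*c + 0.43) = -0.85*c^4 - 2.3778*c^3 + 0.9196*c^2 + 3.5281*c + 0.6622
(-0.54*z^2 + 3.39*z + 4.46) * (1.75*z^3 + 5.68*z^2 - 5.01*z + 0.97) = -0.945*z^5 + 2.8653*z^4 + 29.7656*z^3 + 7.8251*z^2 - 19.0563*z + 4.3262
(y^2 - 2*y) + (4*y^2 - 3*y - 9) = 5*y^2 - 5*y - 9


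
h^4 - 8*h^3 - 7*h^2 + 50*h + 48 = (h - 8)*(h - 3)*(h + 1)*(h + 2)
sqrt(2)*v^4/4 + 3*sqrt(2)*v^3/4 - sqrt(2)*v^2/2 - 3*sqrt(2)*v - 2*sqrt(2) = (v/2 + 1)*(v - 2)*(v + 1)*(sqrt(2)*v/2 + sqrt(2))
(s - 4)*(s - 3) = s^2 - 7*s + 12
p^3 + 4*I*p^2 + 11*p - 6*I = (p - I)^2*(p + 6*I)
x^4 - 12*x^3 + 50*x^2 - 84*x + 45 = (x - 5)*(x - 3)^2*(x - 1)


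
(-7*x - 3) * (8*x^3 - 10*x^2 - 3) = -56*x^4 + 46*x^3 + 30*x^2 + 21*x + 9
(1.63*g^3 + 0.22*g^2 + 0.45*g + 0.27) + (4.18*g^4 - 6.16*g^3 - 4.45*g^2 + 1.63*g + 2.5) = 4.18*g^4 - 4.53*g^3 - 4.23*g^2 + 2.08*g + 2.77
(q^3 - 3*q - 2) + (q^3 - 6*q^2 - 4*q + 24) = 2*q^3 - 6*q^2 - 7*q + 22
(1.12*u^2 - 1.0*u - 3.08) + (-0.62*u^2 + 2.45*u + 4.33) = 0.5*u^2 + 1.45*u + 1.25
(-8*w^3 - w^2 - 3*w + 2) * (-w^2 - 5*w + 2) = 8*w^5 + 41*w^4 - 8*w^3 + 11*w^2 - 16*w + 4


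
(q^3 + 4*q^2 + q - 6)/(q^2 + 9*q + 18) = (q^2 + q - 2)/(q + 6)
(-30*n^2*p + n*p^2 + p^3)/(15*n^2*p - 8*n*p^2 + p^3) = (6*n + p)/(-3*n + p)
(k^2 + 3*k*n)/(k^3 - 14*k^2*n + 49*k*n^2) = (k + 3*n)/(k^2 - 14*k*n + 49*n^2)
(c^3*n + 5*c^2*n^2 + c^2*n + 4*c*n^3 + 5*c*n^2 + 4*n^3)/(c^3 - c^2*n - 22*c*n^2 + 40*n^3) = n*(c^3 + 5*c^2*n + c^2 + 4*c*n^2 + 5*c*n + 4*n^2)/(c^3 - c^2*n - 22*c*n^2 + 40*n^3)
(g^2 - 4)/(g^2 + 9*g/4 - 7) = 4*(g^2 - 4)/(4*g^2 + 9*g - 28)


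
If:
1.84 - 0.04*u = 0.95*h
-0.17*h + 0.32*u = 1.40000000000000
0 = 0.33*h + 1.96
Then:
No Solution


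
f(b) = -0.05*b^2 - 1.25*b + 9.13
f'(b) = -0.1*b - 1.25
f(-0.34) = 9.55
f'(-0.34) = -1.22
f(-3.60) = 12.98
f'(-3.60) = -0.89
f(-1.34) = 10.72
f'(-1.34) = -1.12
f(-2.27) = 11.71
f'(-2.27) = -1.02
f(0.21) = 8.87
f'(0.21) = -1.27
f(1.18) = 7.59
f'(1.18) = -1.37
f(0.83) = 8.06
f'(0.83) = -1.33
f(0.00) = 9.13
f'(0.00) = -1.25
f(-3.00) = 12.43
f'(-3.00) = -0.95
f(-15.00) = 16.63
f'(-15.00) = 0.25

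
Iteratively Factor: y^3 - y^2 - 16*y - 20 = (y + 2)*(y^2 - 3*y - 10) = (y + 2)^2*(y - 5)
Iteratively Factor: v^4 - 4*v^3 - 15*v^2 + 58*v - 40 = (v - 2)*(v^3 - 2*v^2 - 19*v + 20) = (v - 2)*(v - 1)*(v^2 - v - 20) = (v - 5)*(v - 2)*(v - 1)*(v + 4)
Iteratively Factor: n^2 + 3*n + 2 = (n + 1)*(n + 2)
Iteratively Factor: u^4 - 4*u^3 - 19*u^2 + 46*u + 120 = (u - 5)*(u^3 + u^2 - 14*u - 24) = (u - 5)*(u - 4)*(u^2 + 5*u + 6) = (u - 5)*(u - 4)*(u + 3)*(u + 2)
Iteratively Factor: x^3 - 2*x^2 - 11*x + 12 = (x + 3)*(x^2 - 5*x + 4) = (x - 1)*(x + 3)*(x - 4)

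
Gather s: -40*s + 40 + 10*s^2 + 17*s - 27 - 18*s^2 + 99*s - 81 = -8*s^2 + 76*s - 68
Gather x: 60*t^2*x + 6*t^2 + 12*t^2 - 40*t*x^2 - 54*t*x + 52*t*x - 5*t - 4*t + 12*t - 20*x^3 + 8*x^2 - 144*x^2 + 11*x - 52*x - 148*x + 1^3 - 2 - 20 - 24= 18*t^2 + 3*t - 20*x^3 + x^2*(-40*t - 136) + x*(60*t^2 - 2*t - 189) - 45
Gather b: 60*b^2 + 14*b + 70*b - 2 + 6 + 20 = 60*b^2 + 84*b + 24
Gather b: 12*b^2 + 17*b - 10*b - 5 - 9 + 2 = 12*b^2 + 7*b - 12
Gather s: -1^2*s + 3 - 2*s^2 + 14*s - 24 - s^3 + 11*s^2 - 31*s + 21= -s^3 + 9*s^2 - 18*s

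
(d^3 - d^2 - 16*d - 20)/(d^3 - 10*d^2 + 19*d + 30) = (d^2 + 4*d + 4)/(d^2 - 5*d - 6)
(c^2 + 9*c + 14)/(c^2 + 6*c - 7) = (c + 2)/(c - 1)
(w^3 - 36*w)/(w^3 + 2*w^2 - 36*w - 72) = w/(w + 2)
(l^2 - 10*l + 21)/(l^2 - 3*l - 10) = (-l^2 + 10*l - 21)/(-l^2 + 3*l + 10)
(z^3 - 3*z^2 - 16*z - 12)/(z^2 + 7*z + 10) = (z^2 - 5*z - 6)/(z + 5)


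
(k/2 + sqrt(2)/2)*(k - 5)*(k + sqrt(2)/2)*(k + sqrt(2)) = k^4/2 - 5*k^3/2 + 5*sqrt(2)*k^3/4 - 25*sqrt(2)*k^2/4 + 2*k^2 - 10*k + sqrt(2)*k/2 - 5*sqrt(2)/2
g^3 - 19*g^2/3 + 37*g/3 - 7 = (g - 3)*(g - 7/3)*(g - 1)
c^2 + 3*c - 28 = (c - 4)*(c + 7)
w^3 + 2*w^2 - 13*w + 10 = (w - 2)*(w - 1)*(w + 5)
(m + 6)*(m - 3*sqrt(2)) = m^2 - 3*sqrt(2)*m + 6*m - 18*sqrt(2)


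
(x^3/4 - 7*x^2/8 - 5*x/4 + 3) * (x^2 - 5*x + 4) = x^5/4 - 17*x^4/8 + 33*x^3/8 + 23*x^2/4 - 20*x + 12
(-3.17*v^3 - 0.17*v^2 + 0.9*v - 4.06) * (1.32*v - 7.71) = -4.1844*v^4 + 24.2163*v^3 + 2.4987*v^2 - 12.2982*v + 31.3026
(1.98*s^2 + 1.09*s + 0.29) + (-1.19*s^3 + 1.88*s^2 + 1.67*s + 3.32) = -1.19*s^3 + 3.86*s^2 + 2.76*s + 3.61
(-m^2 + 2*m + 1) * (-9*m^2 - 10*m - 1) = 9*m^4 - 8*m^3 - 28*m^2 - 12*m - 1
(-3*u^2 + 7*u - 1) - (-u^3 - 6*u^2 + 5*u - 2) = u^3 + 3*u^2 + 2*u + 1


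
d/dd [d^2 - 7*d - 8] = 2*d - 7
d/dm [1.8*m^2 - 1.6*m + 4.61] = 3.6*m - 1.6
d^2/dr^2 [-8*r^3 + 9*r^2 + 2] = 18 - 48*r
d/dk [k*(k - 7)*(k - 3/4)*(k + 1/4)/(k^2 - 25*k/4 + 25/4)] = (128*k^5 - 1680*k^4 + 7600*k^3 - 10409*k^2 + 2650*k + 525)/(4*(16*k^4 - 200*k^3 + 825*k^2 - 1250*k + 625))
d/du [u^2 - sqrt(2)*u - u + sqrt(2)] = 2*u - sqrt(2) - 1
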